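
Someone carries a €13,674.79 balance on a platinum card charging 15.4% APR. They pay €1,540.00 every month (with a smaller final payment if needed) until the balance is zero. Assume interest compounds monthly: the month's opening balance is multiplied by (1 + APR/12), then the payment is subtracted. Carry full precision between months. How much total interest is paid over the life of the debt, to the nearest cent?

Monthly rate r = 15.4%/12 = 1.28333% = 0.0128333.
Payoff takes n = ⌈−ln(1 − rB₀/P)/ln(1+r)⌉ = ⌈9.488⌉ = 10 payments; the last is €754.14.
Total paid = 9·€1,540.00 + €754.14 = €14,614.14.
Total interest = total paid − principal = €14,614.14 − €13,674.79 = €939.35.

€939.35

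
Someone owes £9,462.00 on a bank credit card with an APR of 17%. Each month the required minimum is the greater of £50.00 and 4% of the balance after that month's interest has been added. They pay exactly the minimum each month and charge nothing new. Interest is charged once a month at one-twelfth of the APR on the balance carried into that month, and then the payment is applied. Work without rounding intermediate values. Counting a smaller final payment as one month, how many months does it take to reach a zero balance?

Monthly rate r = 17%/12 = 1.41667% = 0.0141667.
While 4% of the post-interest balance exceeds £50.00, each month B ← (B·(1+r))·(1 − 0.04), i.e. B shrinks by the factor (1+r)·0.96 = 0.9736.
This holds for months 1–77. Entering month 78 the balance is £1,205.83; 4% of the post-interest balance is now below £50.00, so the flat £50.00 minimum applies from here.
From month 78 a fixed £50.00 at rate r clears £1,205.83 in 30 more payments. Total: 77 + 30 = 107 months.

107 months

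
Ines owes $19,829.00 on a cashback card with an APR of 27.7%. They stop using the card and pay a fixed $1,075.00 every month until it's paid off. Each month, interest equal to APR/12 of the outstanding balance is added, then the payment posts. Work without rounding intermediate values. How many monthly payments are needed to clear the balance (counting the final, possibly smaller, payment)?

25 payments

Monthly rate r = 27.7%/12 = 2.30833% = 0.0230833.
Recurrence: B ← B·(1+r) − $1,075.00.
Month 1: interest $457.72; balance after payment $19,211.72.
Month 2: interest $443.47; balance after payment $18,580.19.
Closed form: n = −ln(1 − rB₀/P)/ln(1+r) = −ln(0.57421)/ln(1.02308) ≈ 24.309, so the balance reaches zero during payment 25.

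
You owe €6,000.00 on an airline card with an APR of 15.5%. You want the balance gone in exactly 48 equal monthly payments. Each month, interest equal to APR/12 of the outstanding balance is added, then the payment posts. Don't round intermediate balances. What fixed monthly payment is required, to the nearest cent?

Monthly rate r = 15.5%/12 = 1.29167% = 0.0129167.
Level-payment amortization: P = B₀·r / (1 − (1+r)^(−n)) = 6000.00·0.0129167 / (1 − 1.01292^(−48)).
Denominator 1 − (1+r)^(−48) = 0.459915669.
P = 77.5 / 0.459915669 ≈ 168.51.

€168.51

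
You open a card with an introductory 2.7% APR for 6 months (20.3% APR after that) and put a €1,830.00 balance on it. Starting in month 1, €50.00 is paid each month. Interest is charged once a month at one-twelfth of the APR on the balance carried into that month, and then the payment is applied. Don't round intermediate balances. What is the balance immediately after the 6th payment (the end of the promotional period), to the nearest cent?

€1,553.15

Promo months 1–6 at r₀ = 2.7%/12 = 0.00225; months 7+ at r₁ = 20.3%/12 = 0.0169167.
After month 6: iterate B ← B·(1+r₀) − €50.00 for 6 months → €1,553.15.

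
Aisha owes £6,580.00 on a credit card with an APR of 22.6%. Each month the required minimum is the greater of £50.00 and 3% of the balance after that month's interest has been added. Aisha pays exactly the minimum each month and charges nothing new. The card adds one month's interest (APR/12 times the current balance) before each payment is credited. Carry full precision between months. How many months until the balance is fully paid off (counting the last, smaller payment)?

170 months

Monthly rate r = 22.6%/12 = 1.88333% = 0.0188333.
While 3% of the post-interest balance exceeds £50.00, each month B ← (B·(1+r))·(1 − 0.03), i.e. B shrinks by the factor (1+r)·0.97 = 0.98827.
This holds for months 1–118. Entering month 119 the balance is £1,634.79; 3% of the post-interest balance is now below £50.00, so the flat £50.00 minimum applies from here.
From month 119 a fixed £50.00 at rate r clears £1,634.79 in 52 more payments. Total: 118 + 52 = 170 months.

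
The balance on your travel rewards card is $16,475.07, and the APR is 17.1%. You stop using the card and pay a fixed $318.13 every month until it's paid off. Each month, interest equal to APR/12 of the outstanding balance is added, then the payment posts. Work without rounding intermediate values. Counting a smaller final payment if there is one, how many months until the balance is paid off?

Monthly rate r = 17.1%/12 = 1.425% = 0.01425.
Recurrence: B ← B·(1+r) − $318.13.
Month 1: interest $234.77; balance after payment $16,391.71.
Month 2: interest $233.58; balance after payment $16,307.16.
Closed form: n = −ln(1 − rB₀/P)/ln(1+r) = −ln(0.26203)/ln(1.01425) ≈ 94.653, so the balance reaches zero during payment 95.

95 payments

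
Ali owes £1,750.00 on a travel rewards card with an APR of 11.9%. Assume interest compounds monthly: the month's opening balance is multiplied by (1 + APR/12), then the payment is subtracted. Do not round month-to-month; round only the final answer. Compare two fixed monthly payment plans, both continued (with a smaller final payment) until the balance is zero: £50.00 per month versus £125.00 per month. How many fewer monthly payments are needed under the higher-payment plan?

28 fewer payments

Monthly rate r = 11.9%/12 = 0.991667% = 0.00991667.
At £50.00/mo: n = ⌈−ln(1 − rB₀/P)/ln(1+r)⌉ = 44 payments (last £10.12); total interest = total paid − £1,750.00 = £410.12.
At £125.00/mo: 16 payments (last £18.44); total interest £143.44.
Payments saved = 44 − 16 = 28.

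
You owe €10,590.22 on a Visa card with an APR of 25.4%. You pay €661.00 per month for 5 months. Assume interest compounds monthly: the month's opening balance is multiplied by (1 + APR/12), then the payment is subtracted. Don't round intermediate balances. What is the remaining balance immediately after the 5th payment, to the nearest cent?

Monthly rate r = 25.4%/12 = 2.11667% = 0.0211667.
Each month: B ← B·(1+r) − €661.00.
Month 1: interest €224.16; balance after payment €10,153.38.
Month 2: interest €214.91; balance after payment €9,707.29.
Month 3: interest €205.47; balance after payment €9,251.76.
Month 4: interest €195.83; balance after payment €8,786.59.
Month 5: interest €185.98; balance after payment €8,311.58.

€8,311.58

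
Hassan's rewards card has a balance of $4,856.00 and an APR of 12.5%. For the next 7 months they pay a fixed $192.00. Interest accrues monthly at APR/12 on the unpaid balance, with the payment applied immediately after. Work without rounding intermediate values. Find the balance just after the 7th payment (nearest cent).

$3,834.61

Monthly rate r = 12.5%/12 = 1.04167% = 0.0104167.
Each month: B ← B·(1+r) − $192.00.
Month 1: interest $50.58; balance after payment $4,714.58.
Month 2: interest $49.11; balance after payment $4,571.69.
Month 3: interest $47.62; balance after payment $4,427.32.
Month 4: interest $46.12; balance after payment $4,281.43.
Month 5: interest $44.60; balance after payment $4,134.03.
Month 6: interest $43.06; balance after payment $3,985.09.
Month 7: interest $41.51; balance after payment $3,834.61.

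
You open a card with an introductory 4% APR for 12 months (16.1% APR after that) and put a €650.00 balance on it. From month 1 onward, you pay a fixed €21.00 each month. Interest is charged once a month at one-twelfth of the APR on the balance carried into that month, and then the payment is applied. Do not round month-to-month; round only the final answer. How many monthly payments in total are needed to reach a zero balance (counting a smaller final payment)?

Promo months 1–12 at r₀ = 4%/12 = 0.00333333; months 13+ at r₁ = 16.1%/12 = 0.0134167.
After month 12: iterate B ← B·(1+r₀) − €21.00 for 12 months → €419.81.
Then at r₁ with €21.00/mo: n₂ = −ln(1 − r₁·B/P)/ln(1+r₁) ≈ 23.43 → 24 more payments.

36 payments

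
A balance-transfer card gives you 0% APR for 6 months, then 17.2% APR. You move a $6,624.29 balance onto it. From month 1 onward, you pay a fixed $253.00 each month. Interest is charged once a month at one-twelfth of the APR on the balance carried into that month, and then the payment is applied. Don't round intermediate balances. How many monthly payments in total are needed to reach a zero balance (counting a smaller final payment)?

30 payments

Promo months 1–6 at r₀ = 0%/12 = 0; months 7+ at r₁ = 17.2%/12 = 0.0143333.
After month 6 (no interest yet): B = $6,624.29 − 6·$253.00 = $5,106.29.
Then at r₁ with $253.00/mo: n₂ = −ln(1 − r₁·B/P)/ln(1+r₁) ≈ 24.00 → 24 more payments.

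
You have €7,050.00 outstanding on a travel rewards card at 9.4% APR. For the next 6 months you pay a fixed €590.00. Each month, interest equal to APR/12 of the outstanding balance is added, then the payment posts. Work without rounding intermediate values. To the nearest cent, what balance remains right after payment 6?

Monthly rate r = 9.4%/12 = 0.783333% = 0.00783333.
Each month: B ← B·(1+r) − €590.00.
Month 1: interest €55.22; balance after payment €6,515.23.
Month 2: interest €51.04; balance after payment €5,976.26.
Month 3: interest €46.81; balance after payment €5,433.07.
Month 4: interest €42.56; balance after payment €4,885.63.
Month 5: interest €38.27; balance after payment €4,333.90.
Month 6: interest €33.95; balance after payment €3,777.85.

€3,777.85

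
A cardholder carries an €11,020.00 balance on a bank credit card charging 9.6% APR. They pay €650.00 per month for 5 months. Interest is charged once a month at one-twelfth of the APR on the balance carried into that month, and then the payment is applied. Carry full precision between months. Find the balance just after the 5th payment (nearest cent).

€8,165.49

Monthly rate r = 9.6%/12 = 0.8% = 0.008.
Each month: B ← B·(1+r) − €650.00.
Month 1: interest €88.16; balance after payment €10,458.16.
Month 2: interest €83.67; balance after payment €9,891.83.
Month 3: interest €79.13; balance after payment €9,320.96.
Month 4: interest €74.57; balance after payment €8,745.53.
Month 5: interest €69.96; balance after payment €8,165.49.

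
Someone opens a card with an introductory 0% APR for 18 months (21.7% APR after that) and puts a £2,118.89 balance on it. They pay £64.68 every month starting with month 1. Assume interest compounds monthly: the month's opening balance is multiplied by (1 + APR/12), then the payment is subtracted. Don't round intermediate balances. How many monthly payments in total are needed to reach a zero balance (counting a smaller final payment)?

36 months

Promo months 1–18 at r₀ = 0%/12 = 0; months 19+ at r₁ = 21.7%/12 = 0.0180833.
After month 18 (no interest yet): B = £2,118.89 − 18·£64.68 = £954.65.
Then at r₁ with £64.68/mo: n₂ = −ln(1 − r₁·B/P)/ln(1+r₁) ≈ 17.32 → 18 more payments.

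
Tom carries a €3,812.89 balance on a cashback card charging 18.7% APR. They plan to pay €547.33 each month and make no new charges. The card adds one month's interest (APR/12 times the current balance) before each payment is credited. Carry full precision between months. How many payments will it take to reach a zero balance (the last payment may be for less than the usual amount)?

8 payments

Monthly rate r = 18.7%/12 = 1.55833% = 0.0155833.
Recurrence: B ← B·(1+r) − €547.33.
Month 1: interest €59.42; balance after payment €3,324.98.
Month 2: interest €51.81; balance after payment €2,829.46.
Closed form: n = −ln(1 − rB₀/P)/ln(1+r) = −ln(0.89144)/ln(1.01558) ≈ 7.432, so the balance reaches zero during payment 8.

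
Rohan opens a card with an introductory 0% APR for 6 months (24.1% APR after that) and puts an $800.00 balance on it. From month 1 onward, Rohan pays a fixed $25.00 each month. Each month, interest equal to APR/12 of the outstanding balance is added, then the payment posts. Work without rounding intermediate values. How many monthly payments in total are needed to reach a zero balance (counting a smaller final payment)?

44 months

Promo months 1–6 at r₀ = 0%/12 = 0; months 7+ at r₁ = 24.1%/12 = 0.0200833.
After month 6 (no interest yet): B = $800.00 − 6·$25.00 = $650.00.
Then at r₁ with $25.00/mo: n₂ = −ln(1 − r₁·B/P)/ln(1+r₁) ≈ 37.14 → 38 more payments.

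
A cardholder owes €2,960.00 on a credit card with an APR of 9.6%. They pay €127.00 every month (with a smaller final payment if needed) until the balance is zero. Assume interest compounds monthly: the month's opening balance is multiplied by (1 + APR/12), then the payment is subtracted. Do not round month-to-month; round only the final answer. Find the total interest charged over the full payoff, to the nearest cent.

Monthly rate r = 9.6%/12 = 0.8% = 0.008.
Payoff takes n = ⌈−ln(1 − rB₀/P)/ln(1+r)⌉ = ⌈25.898⌉ = 26 payments; the last is €114.04.
Total paid = 25·€127.00 + €114.04 = €3,289.04.
Total interest = total paid − principal = €3,289.04 − €2,960.00 = €329.04.

€329.04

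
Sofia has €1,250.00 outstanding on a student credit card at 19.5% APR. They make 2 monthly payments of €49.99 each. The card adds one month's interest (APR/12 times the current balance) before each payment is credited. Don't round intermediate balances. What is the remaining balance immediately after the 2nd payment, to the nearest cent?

€1,190.16

Monthly rate r = 19.5%/12 = 1.625% = 0.01625.
Each month: B ← B·(1+r) − €49.99.
Month 1: interest €20.31; balance after payment €1,220.32.
Month 2: interest €19.83; balance after payment €1,190.16.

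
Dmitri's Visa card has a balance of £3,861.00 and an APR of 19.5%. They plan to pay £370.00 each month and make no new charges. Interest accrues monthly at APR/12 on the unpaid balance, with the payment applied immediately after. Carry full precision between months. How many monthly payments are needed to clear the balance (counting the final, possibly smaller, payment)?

Monthly rate r = 19.5%/12 = 1.625% = 0.01625.
Recurrence: B ← B·(1+r) − £370.00.
Month 1: interest £62.74; balance after payment £3,553.74.
Month 2: interest £57.75; balance after payment £3,241.49.
Closed form: n = −ln(1 − rB₀/P)/ln(1+r) = −ln(0.83043)/ln(1.01625) ≈ 11.527, so the balance reaches zero during payment 12.

12 months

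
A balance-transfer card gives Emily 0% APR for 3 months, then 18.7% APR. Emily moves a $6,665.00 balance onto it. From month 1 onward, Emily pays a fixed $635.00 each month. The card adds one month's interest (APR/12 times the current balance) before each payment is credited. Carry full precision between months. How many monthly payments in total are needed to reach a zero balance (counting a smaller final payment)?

Promo months 1–3 at r₀ = 0%/12 = 0; months 4+ at r₁ = 18.7%/12 = 0.0155833.
After month 3 (no interest yet): B = $6,665.00 − 3·$635.00 = $4,760.00.
Then at r₁ with $635.00/mo: n₂ = −ln(1 − r₁·B/P)/ln(1+r₁) ≈ 8.03 → 9 more payments.

12 payments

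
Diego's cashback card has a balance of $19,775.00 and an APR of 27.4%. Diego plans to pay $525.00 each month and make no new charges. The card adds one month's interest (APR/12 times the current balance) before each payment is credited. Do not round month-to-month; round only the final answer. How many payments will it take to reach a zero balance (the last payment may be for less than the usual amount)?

Monthly rate r = 27.4%/12 = 2.28333% = 0.0228333.
Recurrence: B ← B·(1+r) − $525.00.
Month 1: interest $451.53; balance after payment $19,701.53.
Month 2: interest $449.85; balance after payment $19,626.38.
Closed form: n = −ln(1 − rB₀/P)/ln(1+r) = −ln(0.13994)/ln(1.02283) ≈ 87.104, so the balance reaches zero during payment 88.

88 months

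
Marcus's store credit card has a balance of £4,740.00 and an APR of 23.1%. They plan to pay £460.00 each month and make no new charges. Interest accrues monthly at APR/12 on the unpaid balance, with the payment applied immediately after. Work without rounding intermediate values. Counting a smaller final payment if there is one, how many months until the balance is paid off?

Monthly rate r = 23.1%/12 = 1.925% = 0.01925.
Recurrence: B ← B·(1+r) − £460.00.
Month 1: interest £91.25; balance after payment £4,371.24.
Month 2: interest £84.15; balance after payment £3,995.39.
Closed form: n = −ln(1 − rB₀/P)/ln(1+r) = −ln(0.80164)/ln(1.01925) ≈ 11.596, so the balance reaches zero during payment 12.

12 months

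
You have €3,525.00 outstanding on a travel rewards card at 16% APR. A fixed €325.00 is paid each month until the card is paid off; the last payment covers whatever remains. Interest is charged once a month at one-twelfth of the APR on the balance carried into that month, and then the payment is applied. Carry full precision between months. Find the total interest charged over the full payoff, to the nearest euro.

€308

Monthly rate r = 16%/12 = 1.33333% = 0.0133333.
Payoff takes n = ⌈−ln(1 − rB₀/P)/ln(1+r)⌉ = ⌈11.793⌉ = 12 payments; the last is €258.15.
Total paid = 11·€325.00 + €258.15 = €3,833.15.
Total interest = total paid − principal = €3,833.15 − €3,525.00 = €308.15.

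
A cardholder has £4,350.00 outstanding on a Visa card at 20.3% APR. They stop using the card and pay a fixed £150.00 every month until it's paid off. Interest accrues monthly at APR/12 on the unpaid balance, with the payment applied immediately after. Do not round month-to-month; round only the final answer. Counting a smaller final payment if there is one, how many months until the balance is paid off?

Monthly rate r = 20.3%/12 = 1.69167% = 0.0169167.
Recurrence: B ← B·(1+r) − £150.00.
Month 1: interest £73.59; balance after payment £4,273.59.
Month 2: interest £72.29; balance after payment £4,195.88.
Closed form: n = −ln(1 − rB₀/P)/ln(1+r) = −ln(0.50942)/ln(1.01692) ≈ 40.208, so the balance reaches zero during payment 41.

41 payments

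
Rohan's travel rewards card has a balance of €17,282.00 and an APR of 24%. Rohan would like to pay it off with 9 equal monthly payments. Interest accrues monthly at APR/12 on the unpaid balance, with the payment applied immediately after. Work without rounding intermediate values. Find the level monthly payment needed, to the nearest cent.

Monthly rate r = 24%/12 = 2% = 0.02.
Level-payment amortization: P = B₀·r / (1 − (1+r)^(−n)) = 17282.00·0.02 / (1 − 1.02^(−9)).
Denominator 1 − (1+r)^(−9) = 0.163244734.
P = 345.64 / 0.163244734 ≈ 2117.31.

€2,117.31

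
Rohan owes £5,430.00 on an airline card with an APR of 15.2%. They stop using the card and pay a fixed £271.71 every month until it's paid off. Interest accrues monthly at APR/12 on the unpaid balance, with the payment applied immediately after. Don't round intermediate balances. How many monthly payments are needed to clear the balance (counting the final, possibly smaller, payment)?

Monthly rate r = 15.2%/12 = 1.26667% = 0.0126667.
Recurrence: B ← B·(1+r) − £271.71.
Month 1: interest £68.78; balance after payment £5,227.07.
Month 2: interest £66.21; balance after payment £5,021.57.
Closed form: n = −ln(1 − rB₀/P)/ln(1+r) = −ln(0.74686)/ln(1.01267) ≈ 23.188, so the balance reaches zero during payment 24.

24 months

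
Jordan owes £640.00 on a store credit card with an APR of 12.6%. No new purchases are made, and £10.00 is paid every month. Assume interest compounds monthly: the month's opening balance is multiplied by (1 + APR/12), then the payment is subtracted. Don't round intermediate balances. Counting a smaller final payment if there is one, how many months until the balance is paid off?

107 payments

Monthly rate r = 12.6%/12 = 1.05% = 0.0105.
Recurrence: B ← B·(1+r) − £10.00.
Month 1: interest £6.72; balance after payment £636.72.
Month 2: interest £6.69; balance after payment £633.41.
Closed form: n = −ln(1 − rB₀/P)/ln(1+r) = −ln(0.328)/ln(1.0105) ≈ 106.722, so the balance reaches zero during payment 107.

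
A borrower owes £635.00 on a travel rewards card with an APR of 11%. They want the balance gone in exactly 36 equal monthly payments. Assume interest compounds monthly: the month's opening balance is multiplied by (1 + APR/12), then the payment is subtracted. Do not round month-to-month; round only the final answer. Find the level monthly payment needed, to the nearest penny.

£20.79

Monthly rate r = 11%/12 = 0.916667% = 0.00916667.
Level-payment amortization: P = B₀·r / (1 − (1+r)^(−n)) = 635.00·0.00916667 / (1 − 1.00917^(−36)).
Denominator 1 − (1+r)^(−36) = 0.279994681.
P = 5.82083 / 0.279994681 ≈ 20.79.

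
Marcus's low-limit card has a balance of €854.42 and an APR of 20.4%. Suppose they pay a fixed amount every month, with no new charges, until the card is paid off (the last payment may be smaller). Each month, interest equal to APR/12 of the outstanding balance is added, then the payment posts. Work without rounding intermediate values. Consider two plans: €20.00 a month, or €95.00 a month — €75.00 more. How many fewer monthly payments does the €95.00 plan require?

Monthly rate r = 20.4%/12 = 1.7% = 0.017.
At €20.00/mo: n = ⌈−ln(1 − rB₀/P)/ln(1+r)⌉ = 77 payments (last €17.13); total interest = total paid − €854.42 = €682.71.
At €95.00/mo: 10 payments (last €80.23); total interest €80.81.
Payments saved = 77 − 10 = 67.

67 fewer payments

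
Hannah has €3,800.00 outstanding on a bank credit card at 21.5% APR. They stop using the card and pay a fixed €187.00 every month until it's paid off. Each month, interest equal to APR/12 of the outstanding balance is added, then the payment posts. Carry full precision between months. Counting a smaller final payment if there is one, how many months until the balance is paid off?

Monthly rate r = 21.5%/12 = 1.79167% = 0.0179167.
Recurrence: B ← B·(1+r) − €187.00.
Month 1: interest €68.08; balance after payment €3,681.08.
Month 2: interest €65.95; balance after payment €3,560.04.
Closed form: n = −ln(1 − rB₀/P)/ln(1+r) = −ln(0.63592)/ln(1.01792) ≈ 25.492, so the balance reaches zero during payment 26.

26 months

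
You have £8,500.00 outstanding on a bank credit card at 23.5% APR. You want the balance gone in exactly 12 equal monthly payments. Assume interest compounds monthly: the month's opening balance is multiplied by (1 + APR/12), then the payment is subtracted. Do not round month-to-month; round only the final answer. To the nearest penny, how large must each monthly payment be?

Monthly rate r = 23.5%/12 = 1.95833% = 0.0195833.
Level-payment amortization: P = B₀·r / (1 − (1+r)^(−n)) = 8500.00·0.0195833 / (1 − 1.01958^(−12)).
Denominator 1 − (1+r)^(−12) = 0.207631379.
P = 166.458 / 0.207631379 ≈ 801.70.

£801.70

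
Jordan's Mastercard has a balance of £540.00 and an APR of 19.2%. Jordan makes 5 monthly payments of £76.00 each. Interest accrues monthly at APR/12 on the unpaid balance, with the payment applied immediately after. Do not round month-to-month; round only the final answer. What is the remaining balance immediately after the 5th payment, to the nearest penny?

Monthly rate r = 19.2%/12 = 1.6% = 0.016.
Each month: B ← B·(1+r) − £76.00.
Month 1: interest £8.64; balance after payment £472.64.
Month 2: interest £7.56; balance after payment £404.20.
Month 3: interest £6.47; balance after payment £334.67.
Month 4: interest £5.35; balance after payment £264.02.
Month 5: interest £4.22; balance after payment £192.25.

£192.25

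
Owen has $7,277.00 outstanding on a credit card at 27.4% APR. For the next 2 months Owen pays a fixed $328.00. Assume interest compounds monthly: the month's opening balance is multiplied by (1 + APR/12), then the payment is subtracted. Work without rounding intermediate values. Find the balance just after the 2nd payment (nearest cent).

Monthly rate r = 27.4%/12 = 2.28333% = 0.0228333.
Each month: B ← B·(1+r) − $328.00.
Month 1: interest $166.16; balance after payment $7,115.16.
Month 2: interest $162.46; balance after payment $6,949.62.

$6,949.62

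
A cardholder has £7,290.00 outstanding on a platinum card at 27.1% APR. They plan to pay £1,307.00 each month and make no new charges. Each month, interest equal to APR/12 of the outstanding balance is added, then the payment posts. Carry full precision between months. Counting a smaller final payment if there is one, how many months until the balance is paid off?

7 months

Monthly rate r = 27.1%/12 = 2.25833% = 0.0225833.
Recurrence: B ← B·(1+r) − £1,307.00.
Month 1: interest £164.63; balance after payment £6,147.63.
Month 2: interest £138.83; balance after payment £4,979.47.
Closed form: n = −ln(1 − rB₀/P)/ln(1+r) = −ln(0.87404)/ln(1.02258) ≈ 6.029, so the balance reaches zero during payment 7.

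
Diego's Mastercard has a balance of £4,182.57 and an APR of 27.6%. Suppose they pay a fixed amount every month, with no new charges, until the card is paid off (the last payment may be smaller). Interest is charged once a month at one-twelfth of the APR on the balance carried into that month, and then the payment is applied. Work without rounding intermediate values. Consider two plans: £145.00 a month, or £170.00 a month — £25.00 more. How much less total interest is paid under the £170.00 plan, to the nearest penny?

£705.58

Monthly rate r = 27.6%/12 = 2.3% = 0.023.
At £145.00/mo: n = ⌈−ln(1 − rB₀/P)/ln(1+r)⌉ = 48 payments (last £129.16); total interest = total paid − £4,182.57 = £2,761.59.
At £170.00/mo: 37 payments (last £118.58); total interest £2,056.01.
Interest saved = £2,761.59 − £2,056.01 = £705.58.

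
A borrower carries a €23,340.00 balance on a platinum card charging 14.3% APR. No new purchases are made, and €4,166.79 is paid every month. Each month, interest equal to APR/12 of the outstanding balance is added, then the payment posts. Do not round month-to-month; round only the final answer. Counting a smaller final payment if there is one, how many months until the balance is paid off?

6 months

Monthly rate r = 14.3%/12 = 1.19167% = 0.0119167.
Recurrence: B ← B·(1+r) − €4,166.79.
Month 1: interest €278.13; balance after payment €19,451.34.
Month 2: interest €231.80; balance after payment €15,516.35.
Month 3: interest €184.90; balance after payment €11,534.46.
Month 4: interest €137.45; balance after payment €7,505.13.
Month 5: interest €89.44; balance after payment €3,427.77.
Month 6: interest €40.85; balance after payment €0.00.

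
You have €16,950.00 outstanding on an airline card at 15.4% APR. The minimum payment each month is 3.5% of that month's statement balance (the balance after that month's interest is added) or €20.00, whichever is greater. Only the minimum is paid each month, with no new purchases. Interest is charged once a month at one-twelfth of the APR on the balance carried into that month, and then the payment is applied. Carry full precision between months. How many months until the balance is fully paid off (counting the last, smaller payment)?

184 months

Monthly rate r = 15.4%/12 = 1.28333% = 0.0128333.
While 3.5% of the post-interest balance exceeds €20.00, each month B ← (B·(1+r))·(1 − 0.035), i.e. B shrinks by the factor (1+r)·0.965 = 0.97738.
This holds for months 1–149. Entering month 150 the balance is €560.92; 3.5% of the post-interest balance is now below €20.00, so the flat €20.00 minimum applies from here.
From month 150 a fixed €20.00 at rate r clears €560.92 in 35 more payments. Total: 149 + 35 = 184 months.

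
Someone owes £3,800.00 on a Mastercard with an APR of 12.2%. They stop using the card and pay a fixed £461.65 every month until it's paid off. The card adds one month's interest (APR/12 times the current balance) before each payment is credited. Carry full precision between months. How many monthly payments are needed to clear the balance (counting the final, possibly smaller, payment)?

9 months

Monthly rate r = 12.2%/12 = 1.01667% = 0.0101667.
Recurrence: B ← B·(1+r) − £461.65.
Month 1: interest £38.63; balance after payment £3,376.98.
Month 2: interest £34.33; balance after payment £2,949.67.
Closed form: n = −ln(1 − rB₀/P)/ln(1+r) = −ln(0.91631)/ln(1.01017) ≈ 8.640, so the balance reaches zero during payment 9.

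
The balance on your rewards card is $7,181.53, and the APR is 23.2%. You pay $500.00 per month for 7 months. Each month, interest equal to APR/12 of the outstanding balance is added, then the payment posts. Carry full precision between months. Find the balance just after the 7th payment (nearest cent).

$4,501.98

Monthly rate r = 23.2%/12 = 1.93333% = 0.0193333.
Each month: B ← B·(1+r) − $500.00.
Month 1: interest $138.84; balance after payment $6,820.37.
Month 2: interest $131.86; balance after payment $6,452.23.
Month 3: interest $124.74; balance after payment $6,076.98.
Month 4: interest $117.49; balance after payment $5,694.46.
Month 5: interest $110.09; balance after payment $5,304.56.
Month 6: interest $102.55; balance after payment $4,907.11.
Month 7: interest $94.87; balance after payment $4,501.98.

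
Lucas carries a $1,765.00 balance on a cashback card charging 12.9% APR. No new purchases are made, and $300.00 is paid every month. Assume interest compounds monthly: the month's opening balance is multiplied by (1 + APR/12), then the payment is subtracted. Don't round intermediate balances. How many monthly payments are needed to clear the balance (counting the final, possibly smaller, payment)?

7 months

Monthly rate r = 12.9%/12 = 1.075% = 0.01075.
Recurrence: B ← B·(1+r) − $300.00.
Month 1: interest $18.97; balance after payment $1,483.97.
Month 2: interest $15.95; balance after payment $1,199.93.
Closed form: n = −ln(1 − rB₀/P)/ln(1+r) = −ln(0.93675)/ln(1.01075) ≈ 6.110, so the balance reaches zero during payment 7.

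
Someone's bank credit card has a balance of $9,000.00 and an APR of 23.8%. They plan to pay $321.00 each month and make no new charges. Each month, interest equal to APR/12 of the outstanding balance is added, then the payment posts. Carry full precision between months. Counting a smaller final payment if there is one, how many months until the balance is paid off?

Monthly rate r = 23.8%/12 = 1.98333% = 0.0198333.
Recurrence: B ← B·(1+r) − $321.00.
Month 1: interest $178.50; balance after payment $8,857.50.
Month 2: interest $175.67; balance after payment $8,712.17.
Closed form: n = −ln(1 − rB₀/P)/ln(1+r) = −ln(0.44393)/ln(1.01983) ≈ 41.351, so the balance reaches zero during payment 42.

42 payments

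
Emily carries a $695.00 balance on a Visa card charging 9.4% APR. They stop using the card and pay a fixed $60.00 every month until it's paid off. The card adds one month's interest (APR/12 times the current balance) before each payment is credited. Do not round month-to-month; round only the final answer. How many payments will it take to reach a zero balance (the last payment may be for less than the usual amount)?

13 payments

Monthly rate r = 9.4%/12 = 0.783333% = 0.00783333.
Recurrence: B ← B·(1+r) − $60.00.
Month 1: interest $5.44; balance after payment $640.44.
Month 2: interest $5.02; balance after payment $585.46.
Closed form: n = −ln(1 − rB₀/P)/ln(1+r) = −ln(0.90926)/ln(1.00783) ≈ 12.190, so the balance reaches zero during payment 13.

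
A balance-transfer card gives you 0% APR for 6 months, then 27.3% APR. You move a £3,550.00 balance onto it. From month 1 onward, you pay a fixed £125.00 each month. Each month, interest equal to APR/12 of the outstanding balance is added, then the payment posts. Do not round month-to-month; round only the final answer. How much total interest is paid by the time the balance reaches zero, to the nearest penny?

Promo months 1–6 at r₀ = 0%/12 = 0; months 7+ at r₁ = 27.3%/12 = 0.02275.
After month 6 (no interest yet): B = £3,550.00 − 6·£125.00 = £2,800.00.
Then at r₁ with £125.00/mo: n₂ = −ln(1 − r₁·B/P)/ln(1+r₁) ≈ 31.68 → 32 more payments.
Total paid = 37·£125.00 + £84.70 = £4,709.70; interest = £4,709.70 − £3,550.00 = £1,159.70.

£1,159.70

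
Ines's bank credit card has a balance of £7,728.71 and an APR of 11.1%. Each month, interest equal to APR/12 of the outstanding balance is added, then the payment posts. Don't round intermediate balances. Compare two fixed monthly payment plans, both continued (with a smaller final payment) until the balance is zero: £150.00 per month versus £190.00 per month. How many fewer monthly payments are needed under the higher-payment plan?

Monthly rate r = 11.1%/12 = 0.925% = 0.00925.
At £150.00/mo: n = ⌈−ln(1 − rB₀/P)/ln(1+r)⌉ = 71 payments (last £47.28); total interest = total paid − £7,728.71 = £2,818.57.
At £190.00/mo: 52 payments (last £50.73); total interest £2,012.02.
Payments saved = 71 − 52 = 19.

19 fewer payments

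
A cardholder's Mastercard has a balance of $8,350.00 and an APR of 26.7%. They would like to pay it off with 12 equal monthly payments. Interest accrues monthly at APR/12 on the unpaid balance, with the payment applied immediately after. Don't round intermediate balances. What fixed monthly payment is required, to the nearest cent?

Monthly rate r = 26.7%/12 = 2.225% = 0.02225.
Level-payment amortization: P = B₀·r / (1 − (1+r)^(−n)) = 8350.00·0.02225 / (1 − 1.02225^(−12)).
Denominator 1 − (1+r)^(−12) = 0.232082492.
P = 185.787 / 0.232082492 ≈ 800.52.

$800.52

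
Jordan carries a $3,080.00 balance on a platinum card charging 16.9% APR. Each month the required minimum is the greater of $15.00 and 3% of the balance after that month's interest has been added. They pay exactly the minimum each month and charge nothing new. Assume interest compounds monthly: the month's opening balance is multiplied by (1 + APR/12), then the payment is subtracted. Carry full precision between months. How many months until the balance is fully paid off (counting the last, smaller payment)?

156 months

Monthly rate r = 16.9%/12 = 1.40833% = 0.0140833.
While 3% of the post-interest balance exceeds $15.00, each month B ← (B·(1+r))·(1 − 0.03), i.e. B shrinks by the factor (1+r)·0.97 = 0.98366.
This holds for months 1–112. Entering month 113 the balance is $486.67; 3% of the post-interest balance is now below $15.00, so the flat $15.00 minimum applies from here.
From month 113 a fixed $15.00 at rate r clears $486.67 in 44 more payments. Total: 112 + 44 = 156 months.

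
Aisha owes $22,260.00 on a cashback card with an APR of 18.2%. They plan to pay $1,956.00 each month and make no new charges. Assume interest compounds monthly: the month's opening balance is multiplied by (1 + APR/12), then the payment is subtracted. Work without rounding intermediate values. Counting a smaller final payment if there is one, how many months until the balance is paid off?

Monthly rate r = 18.2%/12 = 1.51667% = 0.0151667.
Recurrence: B ← B·(1+r) − $1,956.00.
Month 1: interest $337.61; balance after payment $20,641.61.
Month 2: interest $313.06; balance after payment $18,998.67.
Closed form: n = −ln(1 − rB₀/P)/ln(1+r) = −ln(0.8274)/ln(1.01517) ≈ 12.587, so the balance reaches zero during payment 13.

13 payments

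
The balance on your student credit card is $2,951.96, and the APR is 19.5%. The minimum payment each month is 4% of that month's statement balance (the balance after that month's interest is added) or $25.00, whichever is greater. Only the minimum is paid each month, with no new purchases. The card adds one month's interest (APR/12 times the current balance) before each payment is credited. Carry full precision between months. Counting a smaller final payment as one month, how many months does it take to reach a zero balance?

96 months

Monthly rate r = 19.5%/12 = 1.625% = 0.01625.
While 4% of the post-interest balance exceeds $25.00, each month B ← (B·(1+r))·(1 − 0.04), i.e. B shrinks by the factor (1+r)·0.96 = 0.9756.
This holds for months 1–64. Entering month 65 the balance is $607.44; 4% of the post-interest balance is now below $25.00, so the flat $25.00 minimum applies from here.
From month 65 a fixed $25.00 at rate r clears $607.44 in 32 more payments. Total: 64 + 32 = 96 months.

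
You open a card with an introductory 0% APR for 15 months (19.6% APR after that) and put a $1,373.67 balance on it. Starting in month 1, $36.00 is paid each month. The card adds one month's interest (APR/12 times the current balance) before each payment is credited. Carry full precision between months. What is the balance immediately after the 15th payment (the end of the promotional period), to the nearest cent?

Promo months 1–15 at r₀ = 0%/12 = 0; months 16+ at r₁ = 19.6%/12 = 0.0163333.
After month 15 (no interest yet): B = $1,373.67 − 15·$36.00 = $833.67.

$833.67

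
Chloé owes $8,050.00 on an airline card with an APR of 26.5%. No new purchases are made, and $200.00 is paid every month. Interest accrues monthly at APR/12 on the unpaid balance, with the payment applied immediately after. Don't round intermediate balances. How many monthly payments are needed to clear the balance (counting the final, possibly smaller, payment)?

Monthly rate r = 26.5%/12 = 2.20833% = 0.0220833.
Recurrence: B ← B·(1+r) − $200.00.
Month 1: interest $177.77; balance after payment $8,027.77.
Month 2: interest $177.28; balance after payment $8,005.05.
Closed form: n = −ln(1 − rB₀/P)/ln(1+r) = −ln(0.11115)/ln(1.02208) ≈ 100.577, so the balance reaches zero during payment 101.

101 months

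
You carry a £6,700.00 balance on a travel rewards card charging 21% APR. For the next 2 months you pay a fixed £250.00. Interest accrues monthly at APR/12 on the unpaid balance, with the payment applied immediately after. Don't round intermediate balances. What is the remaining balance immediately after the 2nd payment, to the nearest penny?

Monthly rate r = 21%/12 = 1.75% = 0.0175.
Each month: B ← B·(1+r) − £250.00.
Month 1: interest £117.25; balance after payment £6,567.25.
Month 2: interest £114.93; balance after payment £6,432.18.

£6,432.18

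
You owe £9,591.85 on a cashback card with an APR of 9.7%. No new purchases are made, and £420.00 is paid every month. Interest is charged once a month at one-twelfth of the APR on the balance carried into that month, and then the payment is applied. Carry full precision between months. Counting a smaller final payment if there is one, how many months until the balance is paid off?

Monthly rate r = 9.7%/12 = 0.808333% = 0.00808333.
Recurrence: B ← B·(1+r) − £420.00.
Month 1: interest £77.53; balance after payment £9,249.38.
Month 2: interest £74.77; balance after payment £8,904.15.
Closed form: n = −ln(1 − rB₀/P)/ln(1+r) = −ln(0.81539)/ln(1.00808) ≈ 25.349, so the balance reaches zero during payment 26.

26 months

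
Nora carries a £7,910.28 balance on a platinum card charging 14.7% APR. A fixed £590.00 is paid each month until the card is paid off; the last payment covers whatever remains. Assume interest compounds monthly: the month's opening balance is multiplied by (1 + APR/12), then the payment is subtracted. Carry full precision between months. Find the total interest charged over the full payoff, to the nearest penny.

£784.33

Monthly rate r = 14.7%/12 = 1.225% = 0.01225.
Payoff takes n = ⌈−ln(1 − rB₀/P)/ln(1+r)⌉ = ⌈14.735⌉ = 15 payments; the last is £434.61.
Total paid = 14·£590.00 + £434.61 = £8,694.61.
Total interest = total paid − principal = £8,694.61 − £7,910.28 = £784.33.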